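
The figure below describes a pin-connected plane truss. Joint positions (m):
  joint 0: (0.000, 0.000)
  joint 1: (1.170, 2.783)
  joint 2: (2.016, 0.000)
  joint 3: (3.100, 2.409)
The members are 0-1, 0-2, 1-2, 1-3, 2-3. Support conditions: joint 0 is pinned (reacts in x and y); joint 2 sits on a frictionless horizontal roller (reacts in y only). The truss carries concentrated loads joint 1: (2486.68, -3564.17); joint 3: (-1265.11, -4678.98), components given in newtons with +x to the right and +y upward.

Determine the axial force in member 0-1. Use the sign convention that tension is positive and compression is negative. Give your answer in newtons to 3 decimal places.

3190.576

N=4 nodes, M=5 members, R=3 reactions → 2N=8, M+R=8
member 0 (0-1): L=3.0189, (cx,cy)=(0.3876,0.9218)
member 1 (0-2): L=2.0160, (cx,cy)=(1.0000,0.0000)
member 2 (1-2): L=2.9087, (cx,cy)=(0.2908,-0.9568)
member 3 (1-3): L=1.9659, (cx,cy)=(0.9817,-0.1902)
member 4 (2-3): L=2.6417, (cx,cy)=(0.4103,0.9119)
solve A·x = −loads:
  F[0-1] = +3190.5760 N (tension)
  F[0-2] = -14.9488 N (compression)
  F[1-2] = -6955.8805 N (compression)
  F[1-3] = +787.3142 N (tension)
  F[2-3] = -4966.6156 N (compression)
  Rx@0 = -1221.5700 N
  Ry@0 = -2941.2237 N
  Ry@2 = +11184.3737 N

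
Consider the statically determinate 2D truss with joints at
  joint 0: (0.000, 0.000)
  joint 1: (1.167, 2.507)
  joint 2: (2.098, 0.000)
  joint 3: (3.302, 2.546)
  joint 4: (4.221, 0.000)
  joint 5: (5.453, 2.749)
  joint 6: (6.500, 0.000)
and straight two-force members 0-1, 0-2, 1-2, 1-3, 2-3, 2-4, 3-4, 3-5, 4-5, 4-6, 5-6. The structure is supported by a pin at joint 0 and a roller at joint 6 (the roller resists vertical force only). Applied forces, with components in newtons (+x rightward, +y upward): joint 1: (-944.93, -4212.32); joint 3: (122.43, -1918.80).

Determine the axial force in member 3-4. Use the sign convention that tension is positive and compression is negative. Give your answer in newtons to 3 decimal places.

-1626.713

N=7 nodes, M=11 members, R=3 reactions → 2N=14, M+R=14
member 0 (0-1): L=2.7653, (cx,cy)=(0.4220,0.9066)
member 1 (0-2): L=2.0980, (cx,cy)=(1.0000,0.0000)
member 2 (1-2): L=2.6743, (cx,cy)=(0.3481,-0.9374)
member 3 (1-3): L=2.1354, (cx,cy)=(0.9998,0.0183)
member 4 (2-3): L=2.8163, (cx,cy)=(0.4275,0.9040)
member 5 (2-4): L=2.1230, (cx,cy)=(1.0000,0.0000)
member 6 (3-4): L=2.7068, (cx,cy)=(0.3395,-0.9406)
member 7 (3-5): L=2.1606, (cx,cy)=(0.9956,0.0940)
member 8 (4-5): L=3.0124, (cx,cy)=(0.4090,0.9125)
member 9 (4-6): L=2.2790, (cx,cy)=(1.0000,0.0000)
member 10 (5-6): L=2.9416, (cx,cy)=(0.3559,-0.9345)
solve A·x = −loads:
  F[0-1] = -5202.5696 N (compression)
  F[0-2] = +1373.0583 N (tension)
  F[1-2] = +510.0927 N (tension)
  F[1-3] = -1428.4452 N (compression)
  F[2-3] = -528.9579 N (compression)
  F[2-4] = +1776.7697 N (tension)
  F[3-4] = -1626.7128 N (compression)
  F[3-5] = -1229.9133 N (compression)
  F[4-5] = +1676.7185 N (tension)
  F[4-6] = +538.7447 N (tension)
  F[5-6] = -1513.6483 N (compression)
  Rx@0 = +822.5000 N
  Ry@0 = +4716.5935 N
  Ry@6 = +1414.5265 N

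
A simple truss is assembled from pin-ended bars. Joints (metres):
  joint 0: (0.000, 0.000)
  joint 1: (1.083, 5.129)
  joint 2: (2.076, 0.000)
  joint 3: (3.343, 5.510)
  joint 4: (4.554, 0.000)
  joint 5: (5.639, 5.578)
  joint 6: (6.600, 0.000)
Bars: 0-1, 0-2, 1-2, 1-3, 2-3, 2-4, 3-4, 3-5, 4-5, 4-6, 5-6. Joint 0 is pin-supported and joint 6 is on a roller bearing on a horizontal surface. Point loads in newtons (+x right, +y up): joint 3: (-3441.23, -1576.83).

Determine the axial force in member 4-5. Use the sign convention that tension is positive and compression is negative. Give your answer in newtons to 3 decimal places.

-2136.181

N=7 nodes, M=11 members, R=3 reactions → 2N=14, M+R=14
member 0 (0-1): L=5.2421, (cx,cy)=(0.2066,0.9784)
member 1 (0-2): L=2.0760, (cx,cy)=(1.0000,0.0000)
member 2 (1-2): L=5.2242, (cx,cy)=(0.1901,-0.9818)
member 3 (1-3): L=2.2919, (cx,cy)=(0.9861,0.1662)
member 4 (2-3): L=5.6538, (cx,cy)=(0.2241,0.9746)
member 5 (2-4): L=2.4780, (cx,cy)=(1.0000,0.0000)
member 6 (3-4): L=5.6415, (cx,cy)=(0.2147,-0.9767)
member 7 (3-5): L=2.2970, (cx,cy)=(0.9996,0.0296)
member 8 (4-5): L=5.6825, (cx,cy)=(0.1909,0.9816)
member 9 (4-6): L=2.0460, (cx,cy)=(1.0000,0.0000)
member 10 (5-6): L=5.6602, (cx,cy)=(0.1698,-0.9855)
solve A·x = −loads:
  F[0-1] = -3731.5513 N (compression)
  F[0-2] = -2670.3031 N (compression)
  F[1-2] = +3473.1067 N (tension)
  F[1-3] = -1451.2729 N (compression)
  F[2-3] = -3498.7753 N (compression)
  F[2-4] = -1226.0846 N (compression)
  F[3-4] = +2146.9278 N (tension)
  F[3-5] = +765.5630 N (tension)
  F[4-5] = -2136.1811 N (compression)
  F[4-6] = -357.3544 N (compression)
  F[5-6] = +2104.7755 N (tension)
  Rx@0 = +3441.2300 N
  Ry@0 = +3651.0474 N
  Ry@6 = -2074.2174 N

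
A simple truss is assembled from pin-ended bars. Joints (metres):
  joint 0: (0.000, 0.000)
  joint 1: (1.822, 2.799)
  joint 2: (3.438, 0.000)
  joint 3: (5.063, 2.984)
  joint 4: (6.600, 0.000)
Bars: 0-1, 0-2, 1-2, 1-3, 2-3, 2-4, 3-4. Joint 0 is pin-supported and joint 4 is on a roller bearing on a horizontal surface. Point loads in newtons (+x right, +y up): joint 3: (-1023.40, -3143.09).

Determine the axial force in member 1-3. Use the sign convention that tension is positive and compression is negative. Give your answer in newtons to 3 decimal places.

N=5 nodes, M=7 members, R=3 reactions → 2N=10, M+R=10
member 0 (0-1): L=3.3398, (cx,cy)=(0.5455,0.8381)
member 1 (0-2): L=3.4380, (cx,cy)=(1.0000,0.0000)
member 2 (1-2): L=3.2320, (cx,cy)=(0.5000,-0.8660)
member 3 (1-3): L=3.2463, (cx,cy)=(0.9984,0.0570)
member 4 (2-3): L=3.3978, (cx,cy)=(0.4783,0.8782)
member 5 (2-4): L=3.1620, (cx,cy)=(1.0000,0.0000)
member 6 (3-4): L=3.3566, (cx,cy)=(0.4579,-0.8890)
solve A·x = −loads:
  F[0-1] = -1425.4708 N (compression)
  F[0-2] = -245.7400 N (compression)
  F[1-2] = +1285.8410 N (tension)
  F[1-3] = -1422.8919 N (compression)
  F[2-3] = -1267.9848 N (compression)
  F[2-4] = +1003.5982 N (tension)
  F[3-4] = -2191.7093 N (compression)
  Rx@0 = +1023.4000 N
  Ry@0 = +1194.6598 N
  Ry@4 = +1948.4302 N

-1422.892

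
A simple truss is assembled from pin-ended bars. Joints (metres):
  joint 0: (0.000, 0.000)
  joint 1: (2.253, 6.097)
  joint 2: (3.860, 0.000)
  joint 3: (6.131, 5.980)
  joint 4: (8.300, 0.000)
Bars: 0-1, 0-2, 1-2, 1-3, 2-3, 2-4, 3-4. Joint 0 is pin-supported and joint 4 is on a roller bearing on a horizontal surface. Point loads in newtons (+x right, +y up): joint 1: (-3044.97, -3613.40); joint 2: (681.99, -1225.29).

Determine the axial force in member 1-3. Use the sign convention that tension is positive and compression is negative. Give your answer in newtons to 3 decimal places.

N=5 nodes, M=7 members, R=3 reactions → 2N=10, M+R=10
member 0 (0-1): L=6.5000, (cx,cy)=(0.3466,0.9380)
member 1 (0-2): L=3.8600, (cx,cy)=(1.0000,0.0000)
member 2 (1-2): L=6.3052, (cx,cy)=(0.2549,-0.9670)
member 3 (1-3): L=3.8798, (cx,cy)=(0.9995,-0.0302)
member 4 (2-3): L=6.3967, (cx,cy)=(0.3550,0.9349)
member 5 (2-4): L=4.4400, (cx,cy)=(1.0000,0.0000)
member 6 (3-4): L=6.3612, (cx,cy)=(0.3410,-0.9401)
solve A·x = −loads:
  F[0-1] = -5889.9201 N (compression)
  F[0-2] = -321.4290 N (compression)
  F[1-2] = +1960.9469 N (tension)
  F[1-3] = +503.8656 N (tension)
  F[2-3] = -717.6486 N (compression)
  F[2-4] = -248.8522 N (compression)
  F[3-4] = +729.8295 N (tension)
  Rx@0 = +2362.9800 N
  Ry@0 = +5524.7831 N
  Ry@4 = -686.0931 N

503.866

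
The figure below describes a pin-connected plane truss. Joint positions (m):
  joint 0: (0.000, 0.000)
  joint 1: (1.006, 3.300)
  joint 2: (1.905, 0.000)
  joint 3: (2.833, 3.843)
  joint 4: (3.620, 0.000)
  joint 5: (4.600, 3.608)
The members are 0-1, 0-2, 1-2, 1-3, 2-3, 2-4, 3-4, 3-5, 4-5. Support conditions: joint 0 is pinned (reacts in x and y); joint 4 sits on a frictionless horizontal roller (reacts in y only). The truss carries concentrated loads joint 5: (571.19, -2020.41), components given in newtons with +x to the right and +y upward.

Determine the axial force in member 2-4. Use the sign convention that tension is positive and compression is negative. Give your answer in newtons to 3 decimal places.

N=6 nodes, M=9 members, R=3 reactions → 2N=12, M+R=12
member 0 (0-1): L=3.4499, (cx,cy)=(0.2916,0.9565)
member 1 (0-2): L=1.9050, (cx,cy)=(1.0000,0.0000)
member 2 (1-2): L=3.4203, (cx,cy)=(0.2628,-0.9648)
member 3 (1-3): L=1.9060, (cx,cy)=(0.9586,0.2849)
member 4 (2-3): L=3.9535, (cx,cy)=(0.2347,0.9721)
member 5 (2-4): L=1.7150, (cx,cy)=(1.0000,0.0000)
member 6 (3-4): L=3.9228, (cx,cy)=(0.2006,-0.9797)
member 7 (3-5): L=1.7826, (cx,cy)=(0.9913,-0.1318)
member 8 (4-5): L=3.7387, (cx,cy)=(0.2621,0.9650)
solve A·x = −loads:
  F[0-1] = +1166.9746 N (tension)
  F[0-2] = +230.9003 N (tension)
  F[1-2] = -973.3101 N (compression)
  F[1-3] = +621.8910 N (tension)
  F[2-3] = +966.0785 N (tension)
  F[2-4] = -251.6984 N (compression)
  F[3-4] = -1286.1645 N (compression)
  F[3-5] = +1090.4416 N (tension)
  F[4-5] = -1944.6487 N (compression)
  Rx@0 = -571.1900 N
  Ry@0 = -1116.2584 N
  Ry@4 = +3136.6684 N

-251.698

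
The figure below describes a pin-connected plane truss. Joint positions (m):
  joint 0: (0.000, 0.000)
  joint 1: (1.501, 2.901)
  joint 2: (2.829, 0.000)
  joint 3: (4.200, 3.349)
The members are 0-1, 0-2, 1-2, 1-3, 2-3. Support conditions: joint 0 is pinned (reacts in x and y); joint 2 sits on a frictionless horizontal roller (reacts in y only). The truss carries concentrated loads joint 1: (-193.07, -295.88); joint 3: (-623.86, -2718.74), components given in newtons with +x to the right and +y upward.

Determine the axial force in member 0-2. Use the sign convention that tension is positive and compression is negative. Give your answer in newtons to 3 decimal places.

N=4 nodes, M=5 members, R=3 reactions → 2N=8, M+R=8
member 0 (0-1): L=3.2663, (cx,cy)=(0.4595,0.8882)
member 1 (0-2): L=2.8290, (cx,cy)=(1.0000,0.0000)
member 2 (1-2): L=3.1905, (cx,cy)=(0.4162,-0.9093)
member 3 (1-3): L=2.7359, (cx,cy)=(0.9865,0.1637)
member 4 (2-3): L=3.6188, (cx,cy)=(0.3789,0.9255)
solve A·x = −loads:
  F[0-1] = +272.6504 N (tension)
  F[0-2] = -942.2237 N (compression)
  F[1-2] = -495.9304 N (compression)
  F[1-3] = +531.9669 N (tension)
  F[2-3] = -3031.8595 N (compression)
  Rx@0 = +816.9300 N
  Ry@0 = -242.1565 N
  Ry@2 = +3256.7765 N

-942.224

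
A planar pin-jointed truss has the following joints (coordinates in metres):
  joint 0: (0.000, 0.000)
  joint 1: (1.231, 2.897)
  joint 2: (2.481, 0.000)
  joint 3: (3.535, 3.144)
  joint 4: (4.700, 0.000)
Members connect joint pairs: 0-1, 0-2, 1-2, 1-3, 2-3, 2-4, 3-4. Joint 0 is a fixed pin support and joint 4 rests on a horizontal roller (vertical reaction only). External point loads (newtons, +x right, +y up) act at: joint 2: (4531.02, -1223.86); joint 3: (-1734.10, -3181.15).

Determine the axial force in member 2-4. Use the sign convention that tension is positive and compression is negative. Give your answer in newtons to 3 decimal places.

696.136

N=5 nodes, M=7 members, R=3 reactions → 2N=10, M+R=10
member 0 (0-1): L=3.1477, (cx,cy)=(0.3911,0.9204)
member 1 (0-2): L=2.4810, (cx,cy)=(1.0000,0.0000)
member 2 (1-2): L=3.1552, (cx,cy)=(0.3962,-0.9182)
member 3 (1-3): L=2.3172, (cx,cy)=(0.9943,0.1066)
member 4 (2-3): L=3.3160, (cx,cy)=(0.3179,0.9481)
member 5 (2-4): L=2.2190, (cx,cy)=(1.0000,0.0000)
member 6 (3-4): L=3.3529, (cx,cy)=(0.3475,-0.9377)
solve A·x = −loads:
  F[0-1] = -2744.9570 N (compression)
  F[0-2] = +3870.4181 N (tension)
  F[1-2] = +2510.0328 N (tension)
  F[1-3] = -2079.7593 N (compression)
  F[2-3] = -1139.9060 N (compression)
  F[2-4] = +696.1359 N (tension)
  F[3-4] = -2003.4990 N (compression)
  Rx@0 = -2796.9200 N
  Ry@0 = +2526.3395 N
  Ry@4 = +1878.6705 N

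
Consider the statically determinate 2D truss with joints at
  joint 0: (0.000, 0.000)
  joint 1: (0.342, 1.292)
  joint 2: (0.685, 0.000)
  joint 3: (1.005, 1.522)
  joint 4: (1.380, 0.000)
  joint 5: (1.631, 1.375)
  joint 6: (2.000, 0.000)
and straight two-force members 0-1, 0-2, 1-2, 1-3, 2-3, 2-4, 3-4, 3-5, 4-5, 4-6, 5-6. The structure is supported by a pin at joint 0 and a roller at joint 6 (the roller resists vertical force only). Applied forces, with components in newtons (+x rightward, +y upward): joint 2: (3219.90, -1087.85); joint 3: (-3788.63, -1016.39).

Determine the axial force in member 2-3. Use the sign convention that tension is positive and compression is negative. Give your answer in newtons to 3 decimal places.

N=7 nodes, M=11 members, R=3 reactions → 2N=14, M+R=14
member 0 (0-1): L=1.3365, (cx,cy)=(0.2559,0.9667)
member 1 (0-2): L=0.6850, (cx,cy)=(1.0000,0.0000)
member 2 (1-2): L=1.3368, (cx,cy)=(0.2566,-0.9665)
member 3 (1-3): L=0.7018, (cx,cy)=(0.9448,0.3277)
member 4 (2-3): L=1.5553, (cx,cy)=(0.2058,0.9786)
member 5 (2-4): L=0.6950, (cx,cy)=(1.0000,0.0000)
member 6 (3-4): L=1.5675, (cx,cy)=(0.2392,-0.9710)
member 7 (3-5): L=0.6430, (cx,cy)=(0.9735,-0.2286)
member 8 (4-5): L=1.3977, (cx,cy)=(0.1796,0.9837)
member 9 (4-6): L=0.6200, (cx,cy)=(1.0000,0.0000)
member 10 (5-6): L=1.4237, (cx,cy)=(0.2592,-0.9658)
solve A·x = −loads:
  F[0-1] = -4245.4129 N (compression)
  F[0-2] = +517.6396 N (tension)
  F[1-2] = +3531.0980 N (tension)
  F[1-3] = -2108.9036 N (compression)
  F[2-3] = -2375.8597 N (compression)
  F[2-4] = -1307.3743 N (compression)
  F[3-4] = +1850.5109 N (tension)
  F[3-5] = +888.1933 N (tension)
  F[4-5] = -1826.4681 N (compression)
  F[4-6] = -536.6797 N (compression)
  F[5-6] = +2070.5836 N (tension)
  Rx@0 = +568.7300 N
  Ry@0 = +4104.0628 N
  Ry@6 = -1999.8228 N

-2375.860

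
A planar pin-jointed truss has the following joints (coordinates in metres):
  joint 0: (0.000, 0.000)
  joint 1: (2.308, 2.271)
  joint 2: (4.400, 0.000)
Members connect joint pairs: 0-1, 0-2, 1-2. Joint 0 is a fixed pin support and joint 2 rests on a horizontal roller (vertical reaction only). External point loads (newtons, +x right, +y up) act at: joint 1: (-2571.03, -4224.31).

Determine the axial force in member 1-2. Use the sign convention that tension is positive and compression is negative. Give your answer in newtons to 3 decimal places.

N=3 nodes, M=3 members, R=3 reactions → 2N=6, M+R=6
member 0 (0-1): L=3.2379, (cx,cy)=(0.7128,0.7014)
member 1 (0-2): L=4.4000, (cx,cy)=(1.0000,0.0000)
member 2 (1-2): L=3.0877, (cx,cy)=(0.6775,-0.7355)
solve A·x = −loads:
  F[0-1] = -4755.6475 N (compression)
  F[0-2] = +818.7822 N (tension)
  F[1-2] = -1208.4874 N (compression)
  Rx@0 = +2571.0300 N
  Ry@0 = +3335.4695 N
  Ry@2 = +888.8405 N

-1208.487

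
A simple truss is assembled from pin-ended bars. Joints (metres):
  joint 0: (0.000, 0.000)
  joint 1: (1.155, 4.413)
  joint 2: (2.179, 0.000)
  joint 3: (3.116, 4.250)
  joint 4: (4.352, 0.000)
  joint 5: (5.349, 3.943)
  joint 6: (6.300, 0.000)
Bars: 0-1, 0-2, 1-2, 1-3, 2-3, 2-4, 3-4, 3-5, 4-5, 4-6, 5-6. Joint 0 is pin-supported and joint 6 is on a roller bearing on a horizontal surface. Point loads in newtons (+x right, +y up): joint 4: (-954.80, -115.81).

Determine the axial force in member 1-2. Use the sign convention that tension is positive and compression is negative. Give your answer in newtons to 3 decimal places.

38.299

N=7 nodes, M=11 members, R=3 reactions → 2N=14, M+R=14
member 0 (0-1): L=4.5616, (cx,cy)=(0.2532,0.9674)
member 1 (0-2): L=2.1790, (cx,cy)=(1.0000,0.0000)
member 2 (1-2): L=4.5302, (cx,cy)=(0.2260,-0.9741)
member 3 (1-3): L=1.9678, (cx,cy)=(0.9966,-0.0828)
member 4 (2-3): L=4.3521, (cx,cy)=(0.2153,0.9765)
member 5 (2-4): L=2.1730, (cx,cy)=(1.0000,0.0000)
member 6 (3-4): L=4.4261, (cx,cy)=(0.2793,-0.9602)
member 7 (3-5): L=2.2540, (cx,cy)=(0.9907,-0.1362)
member 8 (4-5): L=4.0671, (cx,cy)=(0.2451,0.9695)
member 9 (4-6): L=1.9480, (cx,cy)=(1.0000,0.0000)
member 10 (5-6): L=4.0561, (cx,cy)=(0.2345,-0.9721)
solve A·x = −loads:
  F[0-1] = -37.0154 N (compression)
  F[0-2] = -945.4278 N (compression)
  F[1-2] = +38.2990 N (tension)
  F[1-3] = -18.0914 N (compression)
  F[2-3] = -38.2037 N (compression)
  F[2-4] = -928.5455 N (compression)
  F[3-4] = +42.7616 N (tension)
  F[3-5] = -38.5551 N (compression)
  F[4-5] = +77.1021 N (tension)
  F[4-6] = +19.2951 N (tension)
  F[5-6] = -82.2948 N (compression)
  Rx@0 = +954.8000 N
  Ry@0 = +35.8092 N
  Ry@6 = +80.0008 N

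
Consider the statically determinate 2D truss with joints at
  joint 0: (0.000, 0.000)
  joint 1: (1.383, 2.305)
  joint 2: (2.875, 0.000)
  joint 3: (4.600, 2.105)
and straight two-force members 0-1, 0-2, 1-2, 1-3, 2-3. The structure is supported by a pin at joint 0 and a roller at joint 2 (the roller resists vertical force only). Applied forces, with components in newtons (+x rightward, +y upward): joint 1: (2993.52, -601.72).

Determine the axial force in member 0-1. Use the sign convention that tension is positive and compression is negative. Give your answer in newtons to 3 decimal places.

N=4 nodes, M=5 members, R=3 reactions → 2N=8, M+R=8
member 0 (0-1): L=2.6881, (cx,cy)=(0.5145,0.8575)
member 1 (0-2): L=2.8750, (cx,cy)=(1.0000,0.0000)
member 2 (1-2): L=2.7457, (cx,cy)=(0.5434,-0.8395)
member 3 (1-3): L=3.2232, (cx,cy)=(0.9981,-0.0620)
member 4 (2-3): L=2.7215, (cx,cy)=(0.6338,0.7735)
solve A·x = −loads:
  F[0-1] = +2434.7205 N (tension)
  F[0-2] = +1740.8666 N (tension)
  F[1-2] = -3203.7315 N (compression)
  F[1-3] = -0.0000 N (compression)
  F[2-3] = +0.0000 N (tension)
  Rx@0 = -2993.5200 N
  Ry@0 = -2087.7556 N
  Ry@2 = +2689.4756 N

2434.720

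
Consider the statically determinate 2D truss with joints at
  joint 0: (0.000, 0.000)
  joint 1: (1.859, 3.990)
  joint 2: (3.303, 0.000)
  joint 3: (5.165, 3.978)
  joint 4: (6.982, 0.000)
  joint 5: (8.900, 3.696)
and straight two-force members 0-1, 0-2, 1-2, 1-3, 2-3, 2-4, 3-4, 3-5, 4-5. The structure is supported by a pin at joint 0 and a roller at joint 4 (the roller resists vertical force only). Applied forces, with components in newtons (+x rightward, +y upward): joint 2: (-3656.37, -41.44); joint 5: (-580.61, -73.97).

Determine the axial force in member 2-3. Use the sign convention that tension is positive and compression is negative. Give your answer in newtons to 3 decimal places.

N=6 nodes, M=9 members, R=3 reactions → 2N=12, M+R=12
member 0 (0-1): L=4.4018, (cx,cy)=(0.4223,0.9064)
member 1 (0-2): L=3.3030, (cx,cy)=(1.0000,0.0000)
member 2 (1-2): L=4.2433, (cx,cy)=(0.3403,-0.9403)
member 3 (1-3): L=3.3060, (cx,cy)=(1.0000,-0.0036)
member 4 (2-3): L=4.3922, (cx,cy)=(0.4239,0.9057)
member 5 (2-4): L=3.6790, (cx,cy)=(1.0000,0.0000)
member 6 (3-4): L=4.3733, (cx,cy)=(0.4155,-0.9096)
member 7 (3-5): L=3.7456, (cx,cy)=(0.9972,-0.0753)
member 8 (4-5): L=4.1640, (cx,cy)=(0.4606,0.8876)
solve A·x = −loads:
  F[0-1] = -340.7471 N (compression)
  F[0-2] = -4093.0737 N (compression)
  F[1-2] = +329.4613 N (tension)
  F[1-3] = -256.0252 N (compression)
  F[2-3] = -296.3004 N (compression)
  F[2-4] = -198.9752 N (compression)
  F[3-4] = +337.3151 N (tension)
  F[3-5] = -523.2653 N (compression)
  F[4-5] = -127.7211 N (compression)
  Rx@0 = +4236.9800 N
  Ry@0 = +308.8682 N
  Ry@4 = -193.4582 N

-296.300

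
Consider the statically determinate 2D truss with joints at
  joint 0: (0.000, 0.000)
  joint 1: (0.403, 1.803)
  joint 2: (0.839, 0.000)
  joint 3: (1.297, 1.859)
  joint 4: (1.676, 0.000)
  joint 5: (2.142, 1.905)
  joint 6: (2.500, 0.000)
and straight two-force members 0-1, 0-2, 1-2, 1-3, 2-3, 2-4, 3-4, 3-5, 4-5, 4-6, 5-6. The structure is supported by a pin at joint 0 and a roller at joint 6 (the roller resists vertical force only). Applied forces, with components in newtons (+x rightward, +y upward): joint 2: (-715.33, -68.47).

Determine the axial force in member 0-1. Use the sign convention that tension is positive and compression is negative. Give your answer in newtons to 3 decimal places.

N=7 nodes, M=11 members, R=3 reactions → 2N=14, M+R=14
member 0 (0-1): L=1.8475, (cx,cy)=(0.2181,0.9759)
member 1 (0-2): L=0.8390, (cx,cy)=(1.0000,0.0000)
member 2 (1-2): L=1.8550, (cx,cy)=(0.2350,-0.9720)
member 3 (1-3): L=0.8958, (cx,cy)=(0.9980,0.0625)
member 4 (2-3): L=1.9146, (cx,cy)=(0.2392,0.9710)
member 5 (2-4): L=0.8370, (cx,cy)=(1.0000,0.0000)
member 6 (3-4): L=1.8972, (cx,cy)=(0.1998,-0.9798)
member 7 (3-5): L=0.8463, (cx,cy)=(0.9985,0.0544)
member 8 (4-5): L=1.9612, (cx,cy)=(0.2376,0.9714)
member 9 (4-6): L=0.8240, (cx,cy)=(1.0000,0.0000)
member 10 (5-6): L=1.9383, (cx,cy)=(0.1847,-0.9828)
solve A·x = −loads:
  F[0-1] = -46.6140 N (compression)
  F[0-2] = -705.1619 N (compression)
  F[1-2] = +45.4588 N (tension)
  F[1-3] = -20.8938 N (compression)
  F[2-3] = +25.0109 N (tension)
  F[2-4] = +14.8699 N (tension)
  F[3-4] = -24.0109 N (compression)
  F[3-5] = -10.0883 N (compression)
  F[4-5] = +24.2206 N (tension)
  F[4-6] = +4.3183 N (tension)
  F[5-6] = -23.3808 N (compression)
  Rx@0 = +715.3300 N
  Ry@0 = +45.4915 N
  Ry@6 = +22.9785 N

-46.614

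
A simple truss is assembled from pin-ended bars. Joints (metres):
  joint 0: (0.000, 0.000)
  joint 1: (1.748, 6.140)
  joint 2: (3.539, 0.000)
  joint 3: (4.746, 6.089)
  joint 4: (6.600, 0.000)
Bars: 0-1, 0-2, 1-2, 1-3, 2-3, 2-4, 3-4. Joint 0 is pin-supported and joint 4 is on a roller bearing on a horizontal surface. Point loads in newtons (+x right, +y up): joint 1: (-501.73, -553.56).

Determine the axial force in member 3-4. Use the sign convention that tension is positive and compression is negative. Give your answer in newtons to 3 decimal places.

N=5 nodes, M=7 members, R=3 reactions → 2N=10, M+R=10
member 0 (0-1): L=6.3840, (cx,cy)=(0.2738,0.9618)
member 1 (0-2): L=3.5390, (cx,cy)=(1.0000,0.0000)
member 2 (1-2): L=6.3959, (cx,cy)=(0.2800,-0.9600)
member 3 (1-3): L=2.9984, (cx,cy)=(0.9999,-0.0170)
member 4 (2-3): L=6.2075, (cx,cy)=(0.1944,0.9809)
member 5 (2-4): L=3.0610, (cx,cy)=(1.0000,0.0000)
member 6 (3-4): L=6.3650, (cx,cy)=(0.2913,-0.9566)
solve A·x = −loads:
  F[0-1] = -908.4283 N (compression)
  F[0-2] = -252.9926 N (compression)
  F[1-2] = +330.6511 N (tension)
  F[1-3] = +160.4256 N (tension)
  F[2-3] = -323.5990 N (compression)
  F[2-4] = -97.4808 N (compression)
  F[3-4] = +334.6632 N (tension)
  Rx@0 = +501.7300 N
  Ry@0 = +873.7114 N
  Ry@4 = -320.1514 N

334.663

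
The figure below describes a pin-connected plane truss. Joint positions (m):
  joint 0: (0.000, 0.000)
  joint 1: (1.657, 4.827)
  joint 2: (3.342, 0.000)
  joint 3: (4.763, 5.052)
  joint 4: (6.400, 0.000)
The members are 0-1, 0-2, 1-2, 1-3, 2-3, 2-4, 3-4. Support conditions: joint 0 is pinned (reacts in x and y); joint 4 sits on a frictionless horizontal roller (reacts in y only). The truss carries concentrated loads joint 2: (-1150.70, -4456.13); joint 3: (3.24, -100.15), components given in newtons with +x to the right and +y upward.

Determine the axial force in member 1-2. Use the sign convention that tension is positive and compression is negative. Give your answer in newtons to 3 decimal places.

N=5 nodes, M=7 members, R=3 reactions → 2N=10, M+R=10
member 0 (0-1): L=5.1035, (cx,cy)=(0.3247,0.9458)
member 1 (0-2): L=3.3420, (cx,cy)=(1.0000,0.0000)
member 2 (1-2): L=5.1126, (cx,cy)=(0.3296,-0.9441)
member 3 (1-3): L=3.1141, (cx,cy)=(0.9974,0.0723)
member 4 (2-3): L=5.2480, (cx,cy)=(0.2708,0.9626)
member 5 (2-4): L=3.0580, (cx,cy)=(1.0000,0.0000)
member 6 (3-4): L=5.3106, (cx,cy)=(0.3083,-0.9513)
solve A·x = −loads:
  F[0-1] = -2275.5330 N (compression)
  F[0-2] = -408.6400 N (compression)
  F[1-2] = +2168.1038 N (tension)
  F[1-3] = -1457.1810 N (compression)
  F[2-3] = +2502.6464 N (tension)
  F[2-4] = +778.9769 N (tension)
  F[3-4] = -2527.0830 N (compression)
  Rx@0 = +1147.4600 N
  Ry@0 = +2152.2535 N
  Ry@4 = +2404.0265 N

2168.104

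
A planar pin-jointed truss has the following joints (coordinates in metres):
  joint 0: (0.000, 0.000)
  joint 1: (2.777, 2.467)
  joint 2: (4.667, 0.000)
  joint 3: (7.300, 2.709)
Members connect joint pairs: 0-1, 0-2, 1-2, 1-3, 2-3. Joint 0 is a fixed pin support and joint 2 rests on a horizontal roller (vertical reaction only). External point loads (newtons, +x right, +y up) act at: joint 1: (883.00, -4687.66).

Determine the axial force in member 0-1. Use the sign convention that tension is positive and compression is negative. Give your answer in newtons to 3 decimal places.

-2155.561

N=4 nodes, M=5 members, R=3 reactions → 2N=8, M+R=8
member 0 (0-1): L=3.7145, (cx,cy)=(0.7476,0.6641)
member 1 (0-2): L=4.6670, (cx,cy)=(1.0000,0.0000)
member 2 (1-2): L=3.1078, (cx,cy)=(0.6082,-0.7938)
member 3 (1-3): L=4.5295, (cx,cy)=(0.9986,0.0534)
member 4 (2-3): L=3.7777, (cx,cy)=(0.6970,0.7171)
solve A·x = −loads:
  F[0-1] = -2155.5609 N (compression)
  F[0-2] = +2494.5024 N (tension)
  F[1-2] = -4101.7575 N (compression)
  F[1-3] = +0.0000 N (tension)
  F[2-3] = -0.0000 N (compression)
  Rx@0 = -883.0000 N
  Ry@0 = +1431.6084 N
  Ry@2 = +3256.0516 N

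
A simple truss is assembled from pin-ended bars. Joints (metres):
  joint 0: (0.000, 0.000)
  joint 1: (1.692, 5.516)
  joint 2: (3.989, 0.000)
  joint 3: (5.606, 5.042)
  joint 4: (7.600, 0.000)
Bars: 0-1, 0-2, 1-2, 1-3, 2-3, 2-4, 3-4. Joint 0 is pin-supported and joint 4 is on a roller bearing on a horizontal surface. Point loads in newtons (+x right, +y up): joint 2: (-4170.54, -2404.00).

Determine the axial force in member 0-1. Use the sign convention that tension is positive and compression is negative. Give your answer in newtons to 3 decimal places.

-1194.745

N=5 nodes, M=7 members, R=3 reactions → 2N=10, M+R=10
member 0 (0-1): L=5.7697, (cx,cy)=(0.2933,0.9560)
member 1 (0-2): L=3.9890, (cx,cy)=(1.0000,0.0000)
member 2 (1-2): L=5.9752, (cx,cy)=(0.3844,-0.9232)
member 3 (1-3): L=3.9426, (cx,cy)=(0.9927,-0.1202)
member 4 (2-3): L=5.2949, (cx,cy)=(0.3054,0.9522)
member 5 (2-4): L=3.6110, (cx,cy)=(1.0000,0.0000)
member 6 (3-4): L=5.4220, (cx,cy)=(0.3678,-0.9299)
solve A·x = −loads:
  F[0-1] = -1194.7451 N (compression)
  F[0-2] = -3820.1720 N (compression)
  F[1-2] = +1351.4101 N (tension)
  F[1-3] = -876.2399 N (compression)
  F[2-3] = +1214.4534 N (tension)
  F[2-4] = +499.0077 N (tension)
  F[3-4] = -1356.8739 N (compression)
  Rx@0 = +4170.5400 N
  Ry@0 = +1142.2163 N
  Ry@4 = +1261.7837 N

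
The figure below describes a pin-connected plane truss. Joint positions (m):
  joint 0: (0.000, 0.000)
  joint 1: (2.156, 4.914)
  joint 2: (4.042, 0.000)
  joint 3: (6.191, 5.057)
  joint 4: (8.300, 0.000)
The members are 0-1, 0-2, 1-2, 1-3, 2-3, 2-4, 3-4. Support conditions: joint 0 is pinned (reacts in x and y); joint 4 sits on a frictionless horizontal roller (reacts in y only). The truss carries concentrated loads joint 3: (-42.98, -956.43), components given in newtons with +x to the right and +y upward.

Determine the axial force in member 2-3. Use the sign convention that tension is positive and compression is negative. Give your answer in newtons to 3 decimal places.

N=5 nodes, M=7 members, R=3 reactions → 2N=10, M+R=10
member 0 (0-1): L=5.3662, (cx,cy)=(0.4018,0.9157)
member 1 (0-2): L=4.0420, (cx,cy)=(1.0000,0.0000)
member 2 (1-2): L=5.2635, (cx,cy)=(0.3583,-0.9336)
member 3 (1-3): L=4.0375, (cx,cy)=(0.9994,0.0354)
member 4 (2-3): L=5.4947, (cx,cy)=(0.3911,0.9203)
member 5 (2-4): L=4.2580, (cx,cy)=(1.0000,0.0000)
member 6 (3-4): L=5.4792, (cx,cy)=(0.3849,-0.9230)
solve A·x = −loads:
  F[0-1] = -293.9839 N (compression)
  F[0-2] = +75.1359 N (tension)
  F[1-2] = +280.0660 N (tension)
  F[1-3] = -218.6054 N (compression)
  F[2-3] = -284.0994 N (compression)
  F[2-4] = +286.6012 N (tension)
  F[3-4] = -744.5862 N (compression)
  Rx@0 = +42.9800 N
  Ry@0 = +269.2121 N
  Ry@4 = +687.2179 N

-284.099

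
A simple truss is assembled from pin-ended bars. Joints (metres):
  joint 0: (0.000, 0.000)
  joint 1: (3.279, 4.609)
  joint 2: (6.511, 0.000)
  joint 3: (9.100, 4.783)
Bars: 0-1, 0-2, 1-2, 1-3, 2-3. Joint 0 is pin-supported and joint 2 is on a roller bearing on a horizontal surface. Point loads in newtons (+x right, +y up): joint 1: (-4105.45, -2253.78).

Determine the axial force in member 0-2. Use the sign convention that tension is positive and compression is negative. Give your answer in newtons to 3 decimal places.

N=4 nodes, M=5 members, R=3 reactions → 2N=8, M+R=8
member 0 (0-1): L=5.6564, (cx,cy)=(0.5797,0.8148)
member 1 (0-2): L=6.5110, (cx,cy)=(1.0000,0.0000)
member 2 (1-2): L=5.6293, (cx,cy)=(0.5741,-0.8188)
member 3 (1-3): L=5.8236, (cx,cy)=(0.9996,0.0299)
member 4 (2-3): L=5.4388, (cx,cy)=(0.4760,0.8794)
solve A·x = −loads:
  F[0-1] = -4939.5731 N (compression)
  F[0-2] = -1241.9864 N (compression)
  F[1-2] = +2163.2053 N (tension)
  F[1-3] = +0.0000 N (tension)
  F[2-3] = +0.0000 N (tension)
  Rx@0 = +4105.4500 N
  Ry@0 = +4024.9172 N
  Ry@2 = -1771.1372 N

-1241.986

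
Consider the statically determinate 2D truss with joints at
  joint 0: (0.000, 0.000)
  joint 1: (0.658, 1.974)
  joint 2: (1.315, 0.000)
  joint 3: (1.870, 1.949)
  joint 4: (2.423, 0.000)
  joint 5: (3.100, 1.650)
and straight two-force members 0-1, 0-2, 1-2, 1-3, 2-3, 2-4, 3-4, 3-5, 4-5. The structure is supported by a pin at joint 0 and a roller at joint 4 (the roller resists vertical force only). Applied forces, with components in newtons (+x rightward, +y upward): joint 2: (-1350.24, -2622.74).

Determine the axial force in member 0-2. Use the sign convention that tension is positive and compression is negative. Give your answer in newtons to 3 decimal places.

N=6 nodes, M=9 members, R=3 reactions → 2N=12, M+R=12
member 0 (0-1): L=2.0808, (cx,cy)=(0.3162,0.9487)
member 1 (0-2): L=1.3150, (cx,cy)=(1.0000,0.0000)
member 2 (1-2): L=2.0805, (cx,cy)=(0.3158,-0.9488)
member 3 (1-3): L=1.2123, (cx,cy)=(0.9998,-0.0206)
member 4 (2-3): L=2.0265, (cx,cy)=(0.2739,0.9618)
member 5 (2-4): L=1.1080, (cx,cy)=(1.0000,0.0000)
member 6 (3-4): L=2.0259, (cx,cy)=(0.2730,-0.9620)
member 7 (3-5): L=1.2658, (cx,cy)=(0.9717,-0.2362)
member 8 (4-5): L=1.7835, (cx,cy)=(0.3796,0.9252)
solve A·x = −loads:
  F[0-1] = -1264.2132 N (compression)
  F[0-2] = -950.4607 N (compression)
  F[1-2] = +1281.5101 N (tension)
  F[1-3] = -804.6451 N (compression)
  F[2-3] = +1462.7348 N (tension)
  F[2-4] = +403.8693 N (tension)
  F[3-4] = -1479.5890 N (compression)
  F[3-5] = -0.0000 N (compression)
  F[4-5] = +0.0000 N (tension)
  Rx@0 = +1350.2400 N
  Ry@0 = +1199.3380 N
  Ry@4 = +1423.4020 N

-950.461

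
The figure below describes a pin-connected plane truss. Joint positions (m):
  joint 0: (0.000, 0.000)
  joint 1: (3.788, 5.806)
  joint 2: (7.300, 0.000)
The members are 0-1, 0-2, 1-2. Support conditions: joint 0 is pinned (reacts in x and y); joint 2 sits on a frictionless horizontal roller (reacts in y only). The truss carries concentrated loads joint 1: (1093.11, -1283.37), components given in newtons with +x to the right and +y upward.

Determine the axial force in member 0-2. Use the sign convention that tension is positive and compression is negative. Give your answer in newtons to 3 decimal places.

N=3 nodes, M=3 members, R=3 reactions → 2N=6, M+R=6
member 0 (0-1): L=6.9324, (cx,cy)=(0.5464,0.8375)
member 1 (0-2): L=7.3000, (cx,cy)=(1.0000,0.0000)
member 2 (1-2): L=6.7856, (cx,cy)=(0.5176,-0.8556)
solve A·x = −loads:
  F[0-1] = +300.8583 N (tension)
  F[0-2] = +928.7158 N (tension)
  F[1-2] = -1794.3774 N (compression)
  Rx@0 = -1093.1100 N
  Ry@0 = -251.9728 N
  Ry@2 = +1535.3428 N

928.716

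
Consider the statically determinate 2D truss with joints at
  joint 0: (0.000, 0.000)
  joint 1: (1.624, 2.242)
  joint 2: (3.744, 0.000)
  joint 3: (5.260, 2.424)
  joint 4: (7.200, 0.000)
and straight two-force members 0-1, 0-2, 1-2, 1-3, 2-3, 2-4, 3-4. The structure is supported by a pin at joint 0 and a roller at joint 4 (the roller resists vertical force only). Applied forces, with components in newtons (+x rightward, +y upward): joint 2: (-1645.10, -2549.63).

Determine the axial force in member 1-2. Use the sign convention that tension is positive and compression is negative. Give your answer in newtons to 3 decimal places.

1549.888

N=5 nodes, M=7 members, R=3 reactions → 2N=10, M+R=10
member 0 (0-1): L=2.7684, (cx,cy)=(0.5866,0.8099)
member 1 (0-2): L=3.7440, (cx,cy)=(1.0000,0.0000)
member 2 (1-2): L=3.0856, (cx,cy)=(0.6871,-0.7266)
member 3 (1-3): L=3.6406, (cx,cy)=(0.9987,0.0500)
member 4 (2-3): L=2.8590, (cx,cy)=(0.5303,0.8478)
member 5 (2-4): L=3.4560, (cx,cy)=(1.0000,0.0000)
member 6 (3-4): L=3.1047, (cx,cy)=(0.6249,-0.7807)
solve A·x = −loads:
  F[0-1] = -1511.1544 N (compression)
  F[0-2] = -758.6203 N (compression)
  F[1-2] = +1549.8876 N (tension)
  F[1-3] = -1953.7903 N (compression)
  F[2-3] = +1678.9495 N (tension)
  F[2-4] = +1061.0836 N (tension)
  F[3-4] = -1698.1355 N (compression)
  Rx@0 = +1645.1000 N
  Ry@0 = +1223.8224 N
  Ry@4 = +1325.8076 N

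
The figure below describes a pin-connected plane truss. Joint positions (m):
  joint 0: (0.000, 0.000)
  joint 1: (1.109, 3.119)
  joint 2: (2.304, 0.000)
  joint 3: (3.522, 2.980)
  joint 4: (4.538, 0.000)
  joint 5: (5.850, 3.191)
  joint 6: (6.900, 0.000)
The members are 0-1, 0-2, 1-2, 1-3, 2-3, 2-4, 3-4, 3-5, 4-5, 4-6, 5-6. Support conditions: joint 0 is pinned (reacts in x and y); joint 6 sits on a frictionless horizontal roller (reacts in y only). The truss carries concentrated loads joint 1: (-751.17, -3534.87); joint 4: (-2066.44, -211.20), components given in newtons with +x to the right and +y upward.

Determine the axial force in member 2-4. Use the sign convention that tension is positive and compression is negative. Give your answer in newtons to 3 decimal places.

-1721.873

N=7 nodes, M=11 members, R=3 reactions → 2N=14, M+R=14
member 0 (0-1): L=3.3103, (cx,cy)=(0.3350,0.9422)
member 1 (0-2): L=2.3040, (cx,cy)=(1.0000,0.0000)
member 2 (1-2): L=3.3401, (cx,cy)=(0.3578,-0.9338)
member 3 (1-3): L=2.4170, (cx,cy)=(0.9983,-0.0575)
member 4 (2-3): L=3.2193, (cx,cy)=(0.3783,0.9257)
member 5 (2-4): L=2.2340, (cx,cy)=(1.0000,0.0000)
member 6 (3-4): L=3.1484, (cx,cy)=(0.3227,-0.9465)
member 7 (3-5): L=2.3375, (cx,cy)=(0.9959,0.0903)
member 8 (4-5): L=3.4502, (cx,cy)=(0.3803,0.9249)
member 9 (4-6): L=2.3620, (cx,cy)=(1.0000,0.0000)
member 10 (5-6): L=3.3593, (cx,cy)=(0.3126,-0.9499)
solve A·x = −loads:
  F[0-1] = -3585.7913 N (compression)
  F[0-2] = -1616.3139 N (compression)
  F[1-2] = -142.7543 N (compression)
  F[1-3] = -399.7137 N (compression)
  F[2-3] = +144.0100 N (tension)
  F[2-4] = -1721.8729 N (compression)
  F[3-4] = -192.1830 N (compression)
  F[3-5] = -283.7079 N (compression)
  F[4-5] = +425.0315 N (tension)
  F[4-6] = +120.9235 N (tension)
  F[5-6] = -386.8761 N (compression)
  Rx@0 = +2817.6100 N
  Ry@0 = +3378.5777 N
  Ry@6 = +367.4923 N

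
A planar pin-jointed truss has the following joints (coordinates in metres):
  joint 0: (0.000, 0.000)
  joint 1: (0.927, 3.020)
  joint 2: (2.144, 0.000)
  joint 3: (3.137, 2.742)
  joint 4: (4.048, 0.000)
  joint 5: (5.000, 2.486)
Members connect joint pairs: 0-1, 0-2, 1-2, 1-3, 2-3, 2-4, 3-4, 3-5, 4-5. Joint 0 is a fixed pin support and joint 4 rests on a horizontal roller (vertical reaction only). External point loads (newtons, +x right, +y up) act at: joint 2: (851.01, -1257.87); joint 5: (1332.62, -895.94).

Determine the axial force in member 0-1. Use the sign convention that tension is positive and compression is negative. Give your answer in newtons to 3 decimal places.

N=6 nodes, M=9 members, R=3 reactions → 2N=12, M+R=12
member 0 (0-1): L=3.1591, (cx,cy)=(0.2934,0.9560)
member 1 (0-2): L=2.1440, (cx,cy)=(1.0000,0.0000)
member 2 (1-2): L=3.2560, (cx,cy)=(0.3738,-0.9275)
member 3 (1-3): L=2.2274, (cx,cy)=(0.9922,-0.1248)
member 4 (2-3): L=2.9163, (cx,cy)=(0.3405,0.9402)
member 5 (2-4): L=1.9040, (cx,cy)=(1.0000,0.0000)
member 6 (3-4): L=2.8894, (cx,cy)=(0.3153,-0.9490)
member 7 (3-5): L=1.8805, (cx,cy)=(0.9907,-0.1361)
member 8 (4-5): L=2.6620, (cx,cy)=(0.3576,0.9339)
solve A·x = −loads:
  F[0-1] = +457.6065 N (tension)
  F[0-2] = +2049.3496 N (tension)
  F[1-2] = -516.0150 N (compression)
  F[1-3] = +329.7307 N (tension)
  F[2-3] = +1846.8463 N (tension)
  F[2-4] = +376.6093 N (tension)
  F[3-4] = -2016.9614 N (compression)
  F[3-5] = +1606.9043 N (tension)
  F[4-5] = -725.1419 N (compression)
  Rx@0 = -2183.6300 N
  Ry@0 = -437.4614 N
  Ry@4 = +2591.2714 N

457.606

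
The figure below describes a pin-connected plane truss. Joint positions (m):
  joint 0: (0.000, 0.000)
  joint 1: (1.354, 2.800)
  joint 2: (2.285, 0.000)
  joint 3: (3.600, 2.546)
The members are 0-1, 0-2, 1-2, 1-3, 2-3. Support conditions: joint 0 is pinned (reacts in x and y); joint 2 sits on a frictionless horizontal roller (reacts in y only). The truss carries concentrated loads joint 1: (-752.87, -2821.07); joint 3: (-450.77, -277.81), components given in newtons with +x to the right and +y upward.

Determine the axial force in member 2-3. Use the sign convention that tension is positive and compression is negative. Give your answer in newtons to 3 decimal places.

-349.631

N=4 nodes, M=5 members, R=3 reactions → 2N=8, M+R=8
member 0 (0-1): L=3.1102, (cx,cy)=(0.4353,0.9003)
member 1 (0-2): L=2.2850, (cx,cy)=(1.0000,0.0000)
member 2 (1-2): L=2.9507, (cx,cy)=(0.3155,-0.9489)
member 3 (1-3): L=2.2603, (cx,cy)=(0.9937,-0.1124)
member 4 (2-3): L=2.8655, (cx,cy)=(0.4589,0.8885)
solve A·x = −loads:
  F[0-1] = -2681.8229 N (compression)
  F[0-2] = -36.1288 N (compression)
  F[1-2] = -394.0121 N (compression)
  F[1-3] = -292.1748 N (compression)
  F[2-3] = -349.6309 N (compression)
  Rx@0 = +1203.6400 N
  Ry@0 = +2414.3512 N
  Ry@2 = +684.5288 N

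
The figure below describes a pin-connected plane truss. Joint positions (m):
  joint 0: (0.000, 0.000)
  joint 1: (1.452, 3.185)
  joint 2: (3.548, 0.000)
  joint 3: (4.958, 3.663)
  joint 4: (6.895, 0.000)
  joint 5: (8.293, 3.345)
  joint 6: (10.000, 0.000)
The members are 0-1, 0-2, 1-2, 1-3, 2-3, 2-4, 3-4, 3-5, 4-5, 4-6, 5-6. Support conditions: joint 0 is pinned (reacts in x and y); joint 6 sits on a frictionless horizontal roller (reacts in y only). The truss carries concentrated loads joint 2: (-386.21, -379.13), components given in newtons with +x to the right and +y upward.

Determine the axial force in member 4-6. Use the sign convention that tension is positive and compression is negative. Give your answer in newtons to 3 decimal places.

68.645

N=7 nodes, M=11 members, R=3 reactions → 2N=14, M+R=14
member 0 (0-1): L=3.5004, (cx,cy)=(0.4148,0.9099)
member 1 (0-2): L=3.5480, (cx,cy)=(1.0000,0.0000)
member 2 (1-2): L=3.8128, (cx,cy)=(0.5497,-0.8353)
member 3 (1-3): L=3.5384, (cx,cy)=(0.9908,0.1351)
member 4 (2-3): L=3.9250, (cx,cy)=(0.3592,0.9332)
member 5 (2-4): L=3.3470, (cx,cy)=(1.0000,0.0000)
member 6 (3-4): L=4.1436, (cx,cy)=(0.4675,-0.8840)
member 7 (3-5): L=3.3501, (cx,cy)=(0.9955,-0.0949)
member 8 (4-5): L=3.6254, (cx,cy)=(0.3856,0.9227)
member 9 (4-6): L=3.1050, (cx,cy)=(1.0000,0.0000)
member 10 (5-6): L=3.7554, (cx,cy)=(0.4545,-0.8907)
solve A·x = −loads:
  F[0-1] = -268.8351 N (compression)
  F[0-2] = -274.6934 N (compression)
  F[1-2] = +252.0187 N (tension)
  F[1-3] = -252.3715 N (compression)
  F[2-3] = +180.6678 N (tension)
  F[2-4] = +185.1560 N (tension)
  F[3-4] = -139.2127 N (compression)
  F[3-5] = -120.6234 N (compression)
  F[4-5] = +133.3812 N (tension)
  F[4-6] = +68.6450 N (tension)
  F[5-6] = -151.0183 N (compression)
  Rx@0 = +386.2100 N
  Ry@0 = +244.6147 N
  Ry@6 = +134.5153 N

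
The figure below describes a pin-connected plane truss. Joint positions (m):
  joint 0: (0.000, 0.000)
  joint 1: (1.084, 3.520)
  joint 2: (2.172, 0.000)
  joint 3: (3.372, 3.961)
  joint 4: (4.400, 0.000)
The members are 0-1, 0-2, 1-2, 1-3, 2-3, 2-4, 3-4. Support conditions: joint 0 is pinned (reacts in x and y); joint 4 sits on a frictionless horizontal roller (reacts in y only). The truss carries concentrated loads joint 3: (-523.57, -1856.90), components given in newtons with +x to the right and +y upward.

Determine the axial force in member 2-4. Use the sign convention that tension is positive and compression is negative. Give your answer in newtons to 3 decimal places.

247.003

N=5 nodes, M=7 members, R=3 reactions → 2N=10, M+R=10
member 0 (0-1): L=3.6831, (cx,cy)=(0.2943,0.9557)
member 1 (0-2): L=2.1720, (cx,cy)=(1.0000,0.0000)
member 2 (1-2): L=3.6843, (cx,cy)=(0.2953,-0.9554)
member 3 (1-3): L=2.3301, (cx,cy)=(0.9819,0.1893)
member 4 (2-3): L=4.1388, (cx,cy)=(0.2899,0.9570)
member 5 (2-4): L=2.2280, (cx,cy)=(1.0000,0.0000)
member 6 (3-4): L=4.0922, (cx,cy)=(0.2512,-0.9679)
solve A·x = −loads:
  F[0-1] = -947.1207 N (compression)
  F[0-2] = -244.8184 N (compression)
  F[1-2] = +841.0802 N (tension)
  F[1-3] = -536.8301 N (compression)
  F[2-3] = -839.6371 N (compression)
  F[2-4] = +247.0025 N (tension)
  F[3-4] = -983.2587 N (compression)
  Rx@0 = +523.5700 N
  Ry@0 = +905.1714 N
  Ry@4 = +951.7286 N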